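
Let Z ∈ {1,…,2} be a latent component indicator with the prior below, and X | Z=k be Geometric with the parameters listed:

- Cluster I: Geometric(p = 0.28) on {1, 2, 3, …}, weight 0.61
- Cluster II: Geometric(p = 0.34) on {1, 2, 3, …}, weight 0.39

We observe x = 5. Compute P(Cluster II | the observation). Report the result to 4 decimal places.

P(component k | x) = P(Z=k)·f_k(x) / marginal(x), where marginal(x) = Σ_j P(Z=j)·f_j(x).
Evaluate each component's likelihood at the observed value:
  p_I = 0.0752468
  p_II = 0.0645141
Weight by the priors:
  P(Z=I)·p_I = 0.61 × 0.0752468 = 0.0459005
  P(Z=II)·p_II = 0.39 × 0.0645141 = 0.0251605
Denominator: 0.0459005 + 0.0251605 = 0.071061
P(Cluster II | the observation) ≈ 0.3541

0.3541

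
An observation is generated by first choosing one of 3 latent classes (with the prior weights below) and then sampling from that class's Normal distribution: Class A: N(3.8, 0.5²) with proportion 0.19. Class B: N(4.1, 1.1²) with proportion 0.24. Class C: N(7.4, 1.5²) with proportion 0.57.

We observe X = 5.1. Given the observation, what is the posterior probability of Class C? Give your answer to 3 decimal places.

Posterior ∝ prior × likelihood, so P(k | x) ∝ w_k f_k(x); normalise over all components.
Normal densities:
  f_A = (1/(0.5·√(2π)))·exp(−(5.1−3.8)²/(2·0.5²)) = 0.797885·exp(-3.38000) = 0.0271659
  f_B = (1/(1.1·√(2π)))·exp(−(5.1−4.1)²/(2·1.1²)) = 0.362675·exp(-0.41322) = 0.239915
  f_C = (1/(1.5·√(2π)))·exp(−(5.1−7.4)²/(2·1.5²)) = 0.265962·exp(-1.17556) = 0.0820883
Weight by the priors:
  w_A·f_A = 0.19 × 0.0271659 = 0.00516153
  w_B·f_B = 0.24 × 0.239915 = 0.0575795
  w_C·f_C = 0.57 × 0.0820883 = 0.0467904
Denominator: 0.00516153 + 0.0575795 + 0.0467904 = 0.109531
Responsibility of Class C: 0.0467904 / 0.109531 ≈ 0.427

0.427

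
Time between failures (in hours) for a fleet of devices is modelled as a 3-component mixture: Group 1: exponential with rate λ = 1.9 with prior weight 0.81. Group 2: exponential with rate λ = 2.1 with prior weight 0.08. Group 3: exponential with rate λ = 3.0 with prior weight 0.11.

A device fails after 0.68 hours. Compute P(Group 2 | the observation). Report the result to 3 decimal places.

0.080

Posterior ∝ prior × likelihood, so P(k | x) ∝ π_k f_k(x); normalise over all components.
Evaluate each component's likelihood at the observed value:
  L_1 = 0.52197
  L_2 = 0.503555
  L_3 = 0.390086
Weight by the priors:
  π_1·L_1 = 0.81 × 0.52197 = 0.422795
  π_2·L_2 = 0.08 × 0.503555 = 0.0402844
  π_3·L_3 = 0.11 × 0.390086 = 0.0429095
Sum: 0.422795 + 0.0402844 + 0.0429095 = 0.505989
P(Group 2 | x) ≈ 0.080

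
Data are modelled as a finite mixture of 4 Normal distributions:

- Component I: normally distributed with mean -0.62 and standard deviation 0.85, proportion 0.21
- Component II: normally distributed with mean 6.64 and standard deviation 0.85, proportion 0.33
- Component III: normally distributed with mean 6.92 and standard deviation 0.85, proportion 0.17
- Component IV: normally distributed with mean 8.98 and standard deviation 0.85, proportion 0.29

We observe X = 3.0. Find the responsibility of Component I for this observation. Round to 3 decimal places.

Apply Bayes' rule: the posterior for each component is proportional to its prior times its likelihood at x.
Evaluate each component's likelihood at the observed value:
  p_I = 5.40712e-05
  p_II = 4.8902e-05
  p_III = 1.13011e-05
  p_IV = 8.38899e-12
Unnormalised posteriors:
  w_I·p_I = 0.21 × 5.40712e-05 = 1.1355e-05
  w_II·p_II = 0.33 × 4.8902e-05 = 1.61376e-05
  w_III·p_III = 0.17 × 1.13011e-05 = 1.92119e-06
  w_IV·p_IV = 0.29 × 8.38899e-12 = 2.43281e-12
Sum: 1.1355e-05 + 1.61376e-05 + 1.92119e-06 + 2.43281e-12 = 2.94138e-05
Responsibility of Component I: 1.1355e-05 / 2.94138e-05 ≈ 0.386

0.386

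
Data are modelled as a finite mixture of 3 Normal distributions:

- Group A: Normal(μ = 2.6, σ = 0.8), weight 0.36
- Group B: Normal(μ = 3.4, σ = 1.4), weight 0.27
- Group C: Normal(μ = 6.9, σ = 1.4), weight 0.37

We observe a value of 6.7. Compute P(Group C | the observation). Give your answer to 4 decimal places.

Posterior ∝ prior × likelihood, so P(k | x) ∝ w_k f_k(x); normalise over all components.
Component likelihoods at x = 6.7:
  L_A = (1/(0.8·√(2π)))·exp(−(6.7−2.6)²/(2·0.8²)) = 0.498678·exp(-13.13281) = 9.86988e-07
  L_B = (1/(1.4·√(2π)))·exp(−(6.7−3.4)²/(2·1.4²)) = 0.284959·exp(-2.77806) = 0.0177127
  L_C = (1/(1.4·√(2π)))·exp(−(6.7−6.9)²/(2·1.4²)) = 0.284959·exp(-0.01020) = 0.282066
Multiply by the mixture weights:
  w_A·L_A = 0.36 × 9.86988e-07 = 3.55316e-07
  w_B·L_B = 0.27 × 0.0177127 = 0.00478244
  w_C·L_C = 0.37 × 0.282066 = 0.104364
Evidence: 3.55316e-07 + 0.00478244 + 0.104364 = 0.109147
P(Group C | data) = 0.104364 / 0.109147 ≈ 0.9562

0.9562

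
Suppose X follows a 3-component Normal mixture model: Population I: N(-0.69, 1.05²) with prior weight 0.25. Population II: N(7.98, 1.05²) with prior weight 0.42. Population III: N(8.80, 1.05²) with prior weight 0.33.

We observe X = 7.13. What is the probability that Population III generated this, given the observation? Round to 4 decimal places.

Apply Bayes' rule: the posterior for each component is proportional to its prior times its likelihood at x.
Component likelihoods at x = 7.13:
  f_I = 3.42932e-13
  f_II = 0.27379
  f_III = 0.107256
Multiply by the mixture weights:
  π_I·f_I = 0.25 × 3.42932e-13 = 8.57331e-14
  π_II·f_II = 0.42 × 0.27379 = 0.114992
  π_III·f_III = 0.33 × 0.107256 = 0.0353945
Sum: 8.57331e-14 + 0.114992 + 0.0353945 = 0.150386
Responsibility of Population III: 0.0353945 / 0.150386 ≈ 0.2354

0.2354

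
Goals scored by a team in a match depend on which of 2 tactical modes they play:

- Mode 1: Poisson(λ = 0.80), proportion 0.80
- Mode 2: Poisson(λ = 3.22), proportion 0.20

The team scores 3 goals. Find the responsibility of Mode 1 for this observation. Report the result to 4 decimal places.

By Bayes' theorem, P(k | x) = π_k f_k(x) / Σ_j π_j f_j(x).
Component likelihoods at x = 3 goals:
  L_1 = 0.0383427
  L_2 = 0.222325
Weight by the priors:
  π_1·L_1 = 0.80 × 0.0383427 = 0.0306742
  π_2·L_2 = 0.20 × 0.222325 = 0.044465
Normaliser: 0.0306742 + 0.044465 = 0.0751392
Responsibility of Mode 1: 0.0306742 / 0.0751392 ≈ 0.4082

0.4082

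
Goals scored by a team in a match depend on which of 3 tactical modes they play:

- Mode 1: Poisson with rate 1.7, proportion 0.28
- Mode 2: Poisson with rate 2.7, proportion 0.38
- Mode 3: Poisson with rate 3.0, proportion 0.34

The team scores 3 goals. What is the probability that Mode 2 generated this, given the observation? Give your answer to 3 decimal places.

Apply Bayes' rule: the posterior for each component is proportional to its prior times its likelihood at x.
Component likelihoods at x = 3 goals:
  f_1 = 0.149587
  f_2 = 0.220468
  f_3 = 0.224042
Weight by the priors:
  π_1·f_1 = 0.28 × 0.149587 = 0.0418845
  π_2·f_2 = 0.38 × 0.220468 = 0.0837777
  π_3·f_3 = 0.34 × 0.224042 = 0.0761742
Normaliser: 0.0418845 + 0.0837777 + 0.0761742 = 0.201836
Responsibility of Mode 2: 0.0837777 / 0.201836 ≈ 0.415

0.415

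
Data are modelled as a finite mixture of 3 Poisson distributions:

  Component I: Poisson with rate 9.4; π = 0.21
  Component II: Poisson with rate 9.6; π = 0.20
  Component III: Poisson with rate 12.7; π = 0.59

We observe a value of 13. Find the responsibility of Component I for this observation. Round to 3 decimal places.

By Bayes' theorem, P(k | x) = π_k f_k(x) / Σ_j π_j f_j(x).
Poisson probabilities:
  p_I = 0.0594311
  p_II = 0.0639762
  p_III = 0.109554
Unnormalised posteriors:
  π_I·p_I = 0.21 × 0.0594311 = 0.0124805
  π_II·p_II = 0.20 × 0.0639762 = 0.0127952
  π_III·p_III = 0.59 × 0.109554 = 0.0646368
Marginal: 0.0124805 + 0.0127952 + 0.0646368 = 0.0899126
P(Component I | 13) ≈ 0.139

0.139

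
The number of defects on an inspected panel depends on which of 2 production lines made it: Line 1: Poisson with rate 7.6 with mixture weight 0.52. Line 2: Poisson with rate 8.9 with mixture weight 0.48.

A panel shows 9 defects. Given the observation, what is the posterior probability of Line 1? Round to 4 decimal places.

0.4897

Apply Bayes' rule: the posterior for each component is proportional to its prior times its likelihood at x.
Poisson probabilities:
  L_1 = e^(−7.6)·7.6^9/9! = 0.11666
  L_2 = e^(−8.9)·8.9^9/9! = 0.131682
Unnormalised posteriors:
  π_1·L_1 = 0.52 × 0.11666 = 0.0606631
  π_2·L_2 = 0.48 × 0.131682 = 0.0632073
Normaliser: 0.0606631 + 0.0632073 = 0.12387
So the posterior for Line 1 is 0.0606631 / 0.12387 ≈ 0.4897.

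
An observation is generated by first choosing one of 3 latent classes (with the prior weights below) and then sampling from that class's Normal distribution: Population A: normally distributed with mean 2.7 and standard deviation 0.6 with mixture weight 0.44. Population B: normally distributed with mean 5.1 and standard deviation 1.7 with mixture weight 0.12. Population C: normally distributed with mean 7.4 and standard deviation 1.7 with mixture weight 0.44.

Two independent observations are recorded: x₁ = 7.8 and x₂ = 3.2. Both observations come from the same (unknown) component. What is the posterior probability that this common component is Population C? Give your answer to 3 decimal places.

0.526

Apply Bayes' rule: the posterior for each component is proportional to its prior times its likelihood at x.
Since both observations come from the same component, the likelihood for component k is f_k(x₁)·f_k(x₂).
  L_A = [1.36104e-16] × [0.469853] = 6.39489e-17
  L_B = [0.0664828] × [0.125665] = 0.00835457
  L_C = [0.228265] × [0.0110927] = 0.00253207
Multiply by the mixture weights:
  π_A·L_A = 0.44 × 6.39489e-17 = 2.81375e-17
  π_B·L_B = 0.12 × 0.00835457 = 0.00100255
  π_C·L_C = 0.44 × 0.00253207 = 0.00111411
Marginal: 2.81375e-17 + 0.00100255 + 0.00111411 = 0.00211666
So the posterior for Population C is 0.00111411 / 0.00211666 ≈ 0.526.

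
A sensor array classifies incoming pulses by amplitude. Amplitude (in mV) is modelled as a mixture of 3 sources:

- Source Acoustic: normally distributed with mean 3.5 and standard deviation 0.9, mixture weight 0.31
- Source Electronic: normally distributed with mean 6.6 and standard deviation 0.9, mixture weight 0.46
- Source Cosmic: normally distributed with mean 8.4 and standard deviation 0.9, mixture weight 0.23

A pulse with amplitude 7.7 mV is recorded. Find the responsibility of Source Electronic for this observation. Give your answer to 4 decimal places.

0.5618

The responsibility of component k is π_k f_k(x) divided by Σ_j π_j f_j(x).
Component likelihoods at x = 7.7 mV:
  f_Acoustic = (1/(0.9·√(2π)))·exp(−(7.7−3.5)²/(2·0.9²)) = 0.443269·exp(-10.88889) = 8.27338e-06
  f_Electronic = (1/(0.9·√(2π)))·exp(−(7.7−6.6)²/(2·0.9²)) = 0.443269·exp(-0.74691) = 0.210033
  f_Cosmic = (1/(0.9·√(2π)))·exp(−(7.7−8.4)²/(2·0.9²)) = 0.443269·exp(-0.30247) = 0.327572
Multiply by the mixture weights:
  π_Acoustic·f_Acoustic = 0.31 × 8.27338e-06 = 2.56475e-06
  π_Electronic·f_Electronic = 0.46 × 0.210033 = 0.0966151
  π_Cosmic·f_Cosmic = 0.23 × 0.327572 = 0.0753416
Denominator: 2.56475e-06 + 0.0966151 + 0.0753416 = 0.171959
Responsibility of Source Electronic: 0.0966151 / 0.171959 ≈ 0.5618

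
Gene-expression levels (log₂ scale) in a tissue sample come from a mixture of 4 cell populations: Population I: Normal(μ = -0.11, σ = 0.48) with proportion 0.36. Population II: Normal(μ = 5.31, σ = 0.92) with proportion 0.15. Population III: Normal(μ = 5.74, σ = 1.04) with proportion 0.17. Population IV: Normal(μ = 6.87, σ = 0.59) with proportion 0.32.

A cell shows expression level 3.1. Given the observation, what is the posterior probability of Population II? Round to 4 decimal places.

0.5828

Apply Bayes' rule: the posterior for each component is proportional to its prior times its likelihood at x.
Normal densities:
  p_I = (1/(0.48·√(2π)))·exp(−(3.1−-0.11)²/(2·0.48²)) = 0.831130·exp(-22.36133) = 1.61535e-10
  p_II = (1/(0.92·√(2π)))·exp(−(3.1−5.31)²/(2·0.92²)) = 0.433633·exp(-2.88522) = 0.0242152
  p_III = (1/(1.04·√(2π)))·exp(−(3.1−5.74)²/(2·1.04²)) = 0.383598·exp(-3.22189) = 0.0152977
  p_IV = (1/(0.59·√(2π)))·exp(−(3.1−6.87)²/(2·0.59²)) = 0.676173·exp(-20.41497) = 9.20345e-10
Weight by the priors:
  π_I·p_I = 0.36 × 1.61535e-10 = 5.81527e-11
  π_II·p_II = 0.15 × 0.0242152 = 0.00363227
  π_III·p_III = 0.17 × 0.0152977 = 0.00260061
  π_IV·p_IV = 0.32 × 9.20345e-10 = 2.9451e-10
Sum: 5.81527e-11 + 0.00363227 + 0.00260061 + 2.9451e-10 = 0.00623288
P(Population II | the observation) ≈ 0.5828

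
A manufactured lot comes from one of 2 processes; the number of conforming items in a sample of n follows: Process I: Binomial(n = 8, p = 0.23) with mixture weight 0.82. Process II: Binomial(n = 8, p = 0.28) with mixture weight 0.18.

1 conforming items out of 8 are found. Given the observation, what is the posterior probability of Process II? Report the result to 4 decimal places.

By Bayes' theorem, P(k | x) = π_k f_k(x) / Σ_j π_j f_j(x).
Component likelihoods at x = 1 conforming items out of 8:
  p_I = 0.295293
  p_II = 0.224686
Weight by the priors:
  π_I·p_I = 0.82 × 0.295293 = 0.24214
  π_II·p_II = 0.18 × 0.224686 = 0.0404434
Denominator: 0.24214 + 0.0404434 = 0.282584
Responsibility of Process II: 0.0404434 / 0.282584 ≈ 0.1431

0.1431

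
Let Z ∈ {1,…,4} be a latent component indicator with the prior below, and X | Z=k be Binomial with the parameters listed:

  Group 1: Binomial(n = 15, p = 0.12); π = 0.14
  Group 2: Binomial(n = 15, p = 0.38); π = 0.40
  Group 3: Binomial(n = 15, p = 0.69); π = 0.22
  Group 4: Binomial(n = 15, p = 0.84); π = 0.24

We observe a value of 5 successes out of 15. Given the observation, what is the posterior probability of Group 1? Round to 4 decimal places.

0.0348

P(component k | x) = π_k·f_k(x) / marginal(x), where marginal(x) = Σ_j π_j·f_j(x).
Binomial probabilities:
  f_1 = C(15,5)·0.12^5·0.88^10 = 3003·2.48832e-05·0.278501 = 0.0208108
  f_2 = C(15,5)·0.38^5·0.62^10 = 3003·0.00792352·0.00839299 = 0.199706
  f_3 = C(15,5)·0.69^5·0.31^10 = 3003·0.156403·8.19628e-06 = 0.00384962
  f_4 = C(15,5)·0.84^5·0.16^10 = 3003·0.418212·1.09951e-08 = 1.38087e-05
Multiply by the mixture weights:
  π_1·f_1 = 0.14 × 0.0208108 = 0.00291351
  π_2·f_2 = 0.40 × 0.199706 = 0.0798822
  π_3·f_3 = 0.22 × 0.00384962 = 0.000846916
  π_4·f_4 = 0.24 × 1.38087e-05 = 3.31408e-06
Sum: 0.00291351 + 0.0798822 + 0.000846916 + 3.31408e-06 = 0.083646
P(Group 1 | the observation) = 0.00291351 / 0.083646 ≈ 0.0348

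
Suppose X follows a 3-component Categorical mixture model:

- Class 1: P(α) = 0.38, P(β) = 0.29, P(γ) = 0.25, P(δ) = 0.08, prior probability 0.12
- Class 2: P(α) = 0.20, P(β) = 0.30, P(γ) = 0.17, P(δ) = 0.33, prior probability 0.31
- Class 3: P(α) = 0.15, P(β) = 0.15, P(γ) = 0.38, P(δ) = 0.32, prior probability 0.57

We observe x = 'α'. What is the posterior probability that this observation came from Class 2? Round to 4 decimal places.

0.3211

P(component k | x) = π_k·f_k(x) / marginal(x), where marginal(x) = Σ_j π_j·f_j(x).
Categorical probabilities:
  p_1 = P(α | comp) = 0.38
  p_2 = P(α | comp) = 0.20
  p_3 = P(α | comp) = 0.15
Prior × likelihood for each component:
  π_1·p_1 = 0.12 × 0.38 = 0.0456
  π_2·p_2 = 0.31 × 0.2 = 0.062
  π_3·p_3 = 0.57 × 0.15 = 0.0855
Normaliser: 0.0456 + 0.062 + 0.0855 = 0.1931
P(Class 2 | 'α') = 0.062 / 0.1931 ≈ 0.3211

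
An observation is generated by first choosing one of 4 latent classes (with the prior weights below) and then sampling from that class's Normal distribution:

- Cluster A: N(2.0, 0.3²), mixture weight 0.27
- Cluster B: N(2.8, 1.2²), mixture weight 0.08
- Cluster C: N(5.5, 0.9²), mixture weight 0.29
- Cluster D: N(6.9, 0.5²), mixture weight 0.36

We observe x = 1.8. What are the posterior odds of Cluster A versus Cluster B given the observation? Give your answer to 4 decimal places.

Only the two components matter; the odds are (P(Z=i) f_i(x)) / (P(Z=j) f_j(x)).
Evaluate each component's likelihood at the observed value:
  L_A = (1/(0.3·√(2π)))·exp(−(1.8−2.0)²/(2·0.3²)) = 1.329808·exp(-0.22222) = 1.06483
  L_B = (1/(1.2·√(2π)))·exp(−(1.8−2.8)²/(2·1.2²)) = 0.332452·exp(-0.34722) = 0.234927
  L_C = (1/(0.9·√(2π)))·exp(−(1.8−5.5)²/(2·0.9²)) = 0.443269·exp(-8.45062) = 9.4757e-05
  L_D = (1/(0.5·√(2π)))·exp(−(1.8−6.9)²/(2·0.5²)) = 0.797885·exp(-52.02000) = 2.04146e-23
Posterior odds = (P(Z=A)·L_A) / (P(Z=B)·L_B) = (0.27·1.06483) / (0.08·0.234927) = 0.287503 / 0.0187941 ≈ 15.2975

15.2975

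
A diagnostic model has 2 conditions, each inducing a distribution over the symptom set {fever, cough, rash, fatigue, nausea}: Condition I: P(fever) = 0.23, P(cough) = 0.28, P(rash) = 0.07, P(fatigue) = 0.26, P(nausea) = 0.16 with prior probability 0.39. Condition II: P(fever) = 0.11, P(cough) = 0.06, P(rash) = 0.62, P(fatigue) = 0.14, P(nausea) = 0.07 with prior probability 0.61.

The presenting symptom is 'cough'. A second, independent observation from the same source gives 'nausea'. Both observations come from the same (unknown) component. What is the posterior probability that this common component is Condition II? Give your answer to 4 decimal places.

0.1279

Apply Bayes' rule: the posterior for each component is proportional to its prior times its likelihood at x.
Since both observations come from the same component, the likelihood for component k is f_k(x₁)·f_k(x₂).
  f_I = [P(cough | comp) = 0.28] × [0.16] = 0.0448
  f_II = [P(cough | comp) = 0.06] × [0.07] = 0.0042
Prior × likelihood for each component:
  w_I·f_I = 0.39 × 0.0448 = 0.017472
  w_II·f_II = 0.61 × 0.0042 = 0.002562
Normaliser: 0.017472 + 0.002562 = 0.020034
P(Condition II | x) = 0.002562 / 0.020034 ≈ 0.1279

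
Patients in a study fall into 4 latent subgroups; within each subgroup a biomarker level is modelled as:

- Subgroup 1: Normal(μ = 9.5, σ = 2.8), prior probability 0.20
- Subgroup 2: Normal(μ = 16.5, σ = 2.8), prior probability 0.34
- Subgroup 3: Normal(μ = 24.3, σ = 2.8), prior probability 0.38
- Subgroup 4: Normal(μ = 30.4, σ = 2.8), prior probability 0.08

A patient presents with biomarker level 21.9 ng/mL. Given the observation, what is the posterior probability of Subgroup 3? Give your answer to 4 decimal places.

P(component k | x) = π_k·f_k(x) / marginal(x), where marginal(x) = Σ_j π_j·f_j(x).
Component likelihoods at x = 21.9 ng/mL:
  L_1 = 7.85249e-06
  L_2 = 0.0221869
  L_3 = 0.0986769
  L_4 = 0.00142108
Prior × likelihood for each component:
  π_1·L_1 = 0.20 × 7.85249e-06 = 1.5705e-06
  π_2·L_2 = 0.34 × 0.0221869 = 0.00754356
  π_3·L_3 = 0.38 × 0.0986769 = 0.0374972
  π_4·L_4 = 0.08 × 0.00142108 = 0.000113686
Sum: 1.5705e-06 + 0.00754356 + 0.0374972 + 0.000113686 = 0.045156
P(Subgroup 3 | data) ≈ 0.8304

0.8304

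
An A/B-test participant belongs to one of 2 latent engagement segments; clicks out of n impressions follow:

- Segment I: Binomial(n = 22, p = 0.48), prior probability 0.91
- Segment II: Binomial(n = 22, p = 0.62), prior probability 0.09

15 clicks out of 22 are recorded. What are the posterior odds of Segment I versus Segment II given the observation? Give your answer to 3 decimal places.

1.955

Since P(k|x) ∝ π_k f_k(x), the posterior odds are π_i f_i(x) / (π_j f_j(x)).
Binomial probabilities:
  p_I = C(22,15)·0.48^15·0.52^7 = 170544·1.65432e-05·0.0102807 = 0.0290054
  p_II = C(22,15)·0.62^15·0.38^7 = 170544·0.00076891·0.00114416 = 0.150037
Odds = (0.91/0.09) × (0.0290054/0.150037) = 10.1111 × 0.193322 ≈ 1.955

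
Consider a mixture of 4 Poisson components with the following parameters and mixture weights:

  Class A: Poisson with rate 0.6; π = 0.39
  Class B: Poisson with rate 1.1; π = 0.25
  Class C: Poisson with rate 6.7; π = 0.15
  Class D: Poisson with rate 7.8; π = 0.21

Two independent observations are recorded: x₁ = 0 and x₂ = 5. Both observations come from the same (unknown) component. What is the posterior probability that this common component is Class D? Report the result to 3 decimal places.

Posterior ∝ prior × likelihood, so P(k | x) ∝ π_k f_k(x); normalise over all components.
Since both observations come from the same component, the likelihood for component k is f_k(x₁)·f_k(x₂).
  L_A = [0.548812] × [0.00035563] = 0.000195174
  L_B = [0.332871] × [0.00446744] = 0.00148708
  L_C = [0.00123091] × [0.13849] = 0.00017047
  L_D = [0.000409735] × [0.0985814] = 4.03922e-05
Weight by the priors:
  π_A·L_A = 0.39 × 0.000195174 = 7.61178e-05
  π_B·L_B = 0.25 × 0.00148708 = 0.00037177
  π_C·L_C = 0.15 × 0.00017047 = 2.55704e-05
  π_D·L_D = 0.21 × 4.03922e-05 = 8.48237e-06
Marginal: 7.61178e-05 + 0.00037177 + 2.55704e-05 + 8.48237e-06 = 0.000481941
P(Class D | data) = 8.48237e-06 / 0.000481941 ≈ 0.018

0.018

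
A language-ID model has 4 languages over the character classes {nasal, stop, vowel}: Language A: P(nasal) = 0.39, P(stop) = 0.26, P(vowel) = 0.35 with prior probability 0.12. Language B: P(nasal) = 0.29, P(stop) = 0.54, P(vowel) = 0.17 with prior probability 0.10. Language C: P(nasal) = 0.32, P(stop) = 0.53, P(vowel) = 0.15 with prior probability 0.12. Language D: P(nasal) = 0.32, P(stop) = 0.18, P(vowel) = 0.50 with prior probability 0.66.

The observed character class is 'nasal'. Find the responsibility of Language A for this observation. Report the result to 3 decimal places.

P(component k | x) = π_k·f_k(x) / marginal(x), where marginal(x) = Σ_j π_j·f_j(x).
Evaluate each component's likelihood at the observed value:
  f_A = 0.39
  f_B = 0.29
  f_C = 0.32
  f_D = 0.32
Prior × likelihood for each component:
  π_A·f_A = 0.12 × 0.39 = 0.0468
  π_B·f_B = 0.10 × 0.29 = 0.029
  π_C·f_C = 0.12 × 0.32 = 0.0384
  π_D·f_D = 0.66 × 0.32 = 0.2112
Normaliser: 0.0468 + 0.029 + 0.0384 + 0.2112 = 0.3254
P(Language A | the observation) ≈ 0.144

0.144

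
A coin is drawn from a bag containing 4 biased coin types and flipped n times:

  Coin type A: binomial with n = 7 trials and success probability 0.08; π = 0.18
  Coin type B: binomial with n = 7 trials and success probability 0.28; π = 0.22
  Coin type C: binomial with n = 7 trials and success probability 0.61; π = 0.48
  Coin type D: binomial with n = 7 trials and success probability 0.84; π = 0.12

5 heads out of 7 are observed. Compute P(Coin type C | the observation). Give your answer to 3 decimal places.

Apply Bayes' rule: the posterior for each component is proportional to its prior times its likelihood at x.
Binomial probabilities:
  p_A = C(7,5)·0.08^5·0.92^2 = 21·3.2768e-06·0.8464 = 5.82432e-05
  p_B = C(7,5)·0.28^5·0.72^2 = 21·0.00172104·0.5184 = 0.0187359
  p_C = C(7,5)·0.61^5·0.39^2 = 21·0.0844596·0.1521 = 0.269773
  p_D = C(7,5)·0.84^5·0.16^2 = 21·0.418212·0.0256 = 0.224831
Weight by the priors:
  π_A·p_A = 0.18 × 5.82432e-05 = 1.04838e-05
  π_B·p_B = 0.22 × 0.0187359 = 0.0041219
  π_C·p_C = 0.48 × 0.269773 = 0.129491
  π_D·p_D = 0.12 × 0.224831 = 0.0269797
Denominator: 1.04838e-05 + 0.0041219 + 0.129491 + 0.0269797 = 0.160603
P(Coin type C | the observation) = 0.129491 / 0.160603 ≈ 0.806

0.806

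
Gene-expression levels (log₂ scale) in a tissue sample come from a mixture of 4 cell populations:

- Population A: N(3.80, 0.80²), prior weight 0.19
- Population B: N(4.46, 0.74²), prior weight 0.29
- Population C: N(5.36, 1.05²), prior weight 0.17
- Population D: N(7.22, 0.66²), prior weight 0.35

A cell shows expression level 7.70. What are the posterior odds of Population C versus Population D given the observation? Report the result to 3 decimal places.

The posterior odds equal the prior odds times the likelihood ratio: (π_i/π_j)·(f_i(x)/f_j(x)).
Normal densities:
  p_A = 3.44493e-06
  p_B = 3.70615e-05
  p_C = 0.0317141
  p_D = 0.463993
Odds = (0.17/0.35) × (0.0317141/0.463993) = 0.485714 × 0.0683504 ≈ 0.033

0.033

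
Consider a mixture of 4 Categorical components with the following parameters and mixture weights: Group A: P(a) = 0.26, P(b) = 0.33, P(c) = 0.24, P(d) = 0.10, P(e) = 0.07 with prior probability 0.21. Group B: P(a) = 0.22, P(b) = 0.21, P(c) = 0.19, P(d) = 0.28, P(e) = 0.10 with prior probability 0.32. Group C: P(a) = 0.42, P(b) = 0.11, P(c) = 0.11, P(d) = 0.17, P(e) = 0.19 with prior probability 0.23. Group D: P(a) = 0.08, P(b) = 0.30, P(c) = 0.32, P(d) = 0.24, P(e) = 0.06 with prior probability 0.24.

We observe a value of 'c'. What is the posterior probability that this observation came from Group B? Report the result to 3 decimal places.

0.285

Apply Bayes' rule: the posterior for each component is proportional to its prior times its likelihood at x.
Component likelihoods at x = 'c':
  L_A = P(c | comp) = 0.24
  L_B = P(c | comp) = 0.19
  L_C = P(c | comp) = 0.11
  L_D = P(c | comp) = 0.32
Multiply by the mixture weights:
  w_A·L_A = 0.21 × 0.24 = 0.0504
  w_B·L_B = 0.32 × 0.19 = 0.0608
  w_C·L_C = 0.23 × 0.11 = 0.0253
  w_D·L_D = 0.24 × 0.32 = 0.0768
Normaliser: 0.0504 + 0.0608 + 0.0253 + 0.0768 = 0.2133
P(Group B | the observation) ≈ 0.285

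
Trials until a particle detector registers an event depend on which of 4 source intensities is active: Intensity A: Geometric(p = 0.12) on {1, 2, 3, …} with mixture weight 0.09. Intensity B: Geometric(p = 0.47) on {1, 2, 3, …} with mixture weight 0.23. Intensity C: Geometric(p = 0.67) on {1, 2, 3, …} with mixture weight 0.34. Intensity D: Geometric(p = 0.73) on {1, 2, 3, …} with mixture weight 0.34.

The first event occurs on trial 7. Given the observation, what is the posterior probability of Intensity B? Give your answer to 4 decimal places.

P(component k | x) = π_k·f_k(x) / marginal(x), where marginal(x) = Σ_j π_j·f_j(x).
Evaluate each component's likelihood at the observed value:
  L_A = 0.0557285
  L_B = 0.0104172
  L_C = 0.000865284
  L_D = 0.000282817
Prior × likelihood for each component:
  π_A·L_A = 0.09 × 0.0557285 = 0.00501556
  π_B·L_B = 0.23 × 0.0104172 = 0.00239597
  π_C·L_C = 0.34 × 0.000865284 = 0.000294196
  π_D·L_D = 0.34 × 0.000282817 = 9.61578e-05
Denominator: 0.00501556 + 0.00239597 + 0.000294196 + 9.61578e-05 = 0.00780189
So the posterior for Intensity B is 0.00239597 / 0.00780189 ≈ 0.3071.

0.3071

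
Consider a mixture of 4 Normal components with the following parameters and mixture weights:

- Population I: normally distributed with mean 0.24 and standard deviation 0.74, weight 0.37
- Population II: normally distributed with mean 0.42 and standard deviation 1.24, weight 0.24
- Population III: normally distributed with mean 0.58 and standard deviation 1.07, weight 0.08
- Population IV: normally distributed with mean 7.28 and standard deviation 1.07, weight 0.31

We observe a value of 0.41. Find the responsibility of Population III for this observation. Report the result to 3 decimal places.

0.098

P(component k | x) = w_k·f_k(x) / marginal(x), where marginal(x) = Σ_j w_j·f_j(x).
Normal densities:
  L_I = 0.525071
  L_II = 0.321717
  L_III = 0.368167
  L_IV = 4.16807e-10
Unnormalised posteriors:
  w_I·L_I = 0.37 × 0.525071 = 0.194276
  w_II·L_II = 0.24 × 0.321717 = 0.0772121
  w_III·L_III = 0.08 × 0.368167 = 0.0294534
  w_IV·L_IV = 0.31 × 4.16807e-10 = 1.2921e-10
Sum: 0.194276 + 0.0772121 + 0.0294534 + 1.2921e-10 = 0.300942
Responsibility of Population III: 0.0294534 / 0.300942 ≈ 0.098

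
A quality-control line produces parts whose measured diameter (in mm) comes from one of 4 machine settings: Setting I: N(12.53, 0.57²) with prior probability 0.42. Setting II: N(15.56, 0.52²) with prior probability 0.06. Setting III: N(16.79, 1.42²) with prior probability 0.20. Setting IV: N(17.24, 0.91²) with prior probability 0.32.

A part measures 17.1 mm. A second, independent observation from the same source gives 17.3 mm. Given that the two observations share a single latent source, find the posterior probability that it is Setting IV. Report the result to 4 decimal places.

P(component k | x) = w_k·f_k(x) / marginal(x), where marginal(x) = Σ_j w_j·f_j(x).
Since both observations come from the same component, the likelihood for component k is f_k(x₁)·f_k(x₂).
  p_I = [7.70178e-15] × [4.34622e-16] = 3.34736e-30
  p_II = [0.00955809] × [0.00284161] = 2.71604e-05
  p_III = [0.27433] × [0.263397] = 0.0722577
  p_IV = [0.433241] × [0.437446] = 0.189519
Multiply by the mixture weights:
  w_I·p_I = 0.42 × 3.34736e-30 = 1.40589e-30
  w_II·p_II = 0.06 × 2.71604e-05 = 1.62962e-06
  w_III·p_III = 0.20 × 0.0722577 = 0.0144515
  w_IV·p_IV = 0.32 × 0.189519 = 0.0606462
Sum: 1.40589e-30 + 1.62962e-06 + 0.0144515 + 0.0606462 = 0.0750994
So the posterior for Setting IV is 0.0606462 / 0.0750994 ≈ 0.8075.

0.8075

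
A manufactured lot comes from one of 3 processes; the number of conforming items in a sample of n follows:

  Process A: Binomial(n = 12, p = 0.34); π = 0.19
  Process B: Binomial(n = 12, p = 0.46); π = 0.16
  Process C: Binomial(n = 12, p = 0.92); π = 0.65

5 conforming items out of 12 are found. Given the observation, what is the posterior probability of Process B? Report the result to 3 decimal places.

0.484

By Bayes' theorem, P(k | x) = P(Z=k) f_k(x) / Σ_j P(Z=j) f_j(x).
Binomial probabilities:
  f_A = C(12,5)·0.34^5·0.66^7 = 792·0.00454354·0.0545516 = 0.196303
  f_B = C(12,5)·0.46^5·0.54^7 = 792·0.0205963·0.0133893 = 0.218409
  f_C = C(12,5)·0.92^5·0.08^7 = 792·0.659082·2.09715e-08 = 1.0947e-05
Unnormalised posteriors:
  P(Z=A)·f_A = 0.19 × 0.196303 = 0.0372976
  P(Z=B)·f_B = 0.16 × 0.218409 = 0.0349455
  P(Z=C)·f_C = 0.65 × 1.0947e-05 = 7.11554e-06
Evidence: 0.0372976 + 0.0349455 + 7.11554e-06 = 0.0722502
So the posterior for Process B is 0.0349455 / 0.0722502 ≈ 0.484.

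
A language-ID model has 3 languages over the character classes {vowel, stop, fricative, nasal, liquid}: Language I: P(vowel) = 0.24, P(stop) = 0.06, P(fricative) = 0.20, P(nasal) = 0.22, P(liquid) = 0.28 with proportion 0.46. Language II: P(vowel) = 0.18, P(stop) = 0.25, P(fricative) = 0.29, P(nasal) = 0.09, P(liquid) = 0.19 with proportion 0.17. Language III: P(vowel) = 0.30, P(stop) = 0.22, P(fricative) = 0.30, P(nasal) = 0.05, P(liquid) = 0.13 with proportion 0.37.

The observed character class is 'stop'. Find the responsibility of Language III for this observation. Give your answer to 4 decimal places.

The responsibility of component k is π_k f_k(x) divided by Σ_j π_j f_j(x).
Component likelihoods at x = 'stop':
  p_I = 0.06
  p_II = 0.25
  p_III = 0.22
Unnormalised posteriors:
  π_I·p_I = 0.46 × 0.06 = 0.0276
  π_II·p_II = 0.17 × 0.25 = 0.0425
  π_III·p_III = 0.37 × 0.22 = 0.0814
Evidence: 0.0276 + 0.0425 + 0.0814 = 0.1515
So the posterior for Language III is 0.0814 / 0.1515 ≈ 0.5373.

0.5373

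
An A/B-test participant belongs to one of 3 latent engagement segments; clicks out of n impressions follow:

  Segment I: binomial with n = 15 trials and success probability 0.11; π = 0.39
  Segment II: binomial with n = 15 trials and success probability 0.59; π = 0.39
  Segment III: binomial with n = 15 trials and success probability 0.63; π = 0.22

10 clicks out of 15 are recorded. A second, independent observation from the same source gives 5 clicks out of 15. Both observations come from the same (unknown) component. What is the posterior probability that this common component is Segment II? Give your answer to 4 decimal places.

0.7555

By Bayes' theorem, P(k | x) = π_k f_k(x) / Σ_j π_j f_j(x).
Since both observations come from the same component, the likelihood for component k is f_k(x₁)·f_k(x₂).
  f_I = [C(15,10)·0.11^10·0.89^5 = 3003·2.59374e-10·0.558406 = 4.34943e-07] × [0.0150806] = 6.5592e-09
  f_II = [C(15,10)·0.59^10·0.41^5 = 3003·0.00511117·0.0115856 = 0.177826] × [0.0288173] = 0.00512447
  f_III = [C(15,10)·0.63^10·0.37^5 = 3003·0.0098493·0.0069344 = 0.205102] × [0.014331] = 0.00293931
Multiply by the mixture weights:
  π_I·f_I = 0.39 × 6.5592e-09 = 2.55809e-09
  π_II·f_II = 0.39 × 0.00512447 = 0.00199854
  π_III·f_III = 0.22 × 0.00293931 = 0.000646647
Denominator: 2.55809e-09 + 0.00199854 + 0.000646647 = 0.00264519
Responsibility of Segment II: 0.00199854 / 0.00264519 ≈ 0.7555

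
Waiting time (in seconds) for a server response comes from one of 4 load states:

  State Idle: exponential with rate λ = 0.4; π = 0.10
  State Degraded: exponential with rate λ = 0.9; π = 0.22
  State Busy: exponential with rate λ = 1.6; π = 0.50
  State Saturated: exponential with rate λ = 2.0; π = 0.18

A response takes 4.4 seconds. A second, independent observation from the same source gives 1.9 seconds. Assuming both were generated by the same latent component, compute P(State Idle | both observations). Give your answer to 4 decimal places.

0.6575

Apply Bayes' rule: the posterior for each component is proportional to its prior times its likelihood at x.
Since both observations come from the same component, the likelihood for component k is f_k(x₁)·f_k(x₂).
  p_Idle = [0.4·e^(−0.4·4.4) = 0.4·e^(−1.7600) = 0.0688179] × [0.187067] = 0.0128735
  p_Degraded = [0.9·e^(−0.9·4.4) = 0.9·e^(−3.9600) = 0.0171568] × [0.162779] = 0.00279277
  p_Busy = [1.6·e^(−1.6·4.4) = 1.6·e^(−7.0400) = 0.0014018] × [0.0765358] = 0.000107288
  p_Saturated = [2.0·e^(−2.0·4.4) = 2.0·e^(−8.8000) = 0.000301466] × [0.0447415] = 1.34881e-05
Prior × likelihood for each component:
  P(Z=Idle)·p_Idle = 0.10 × 0.0128735 = 0.00128735
  P(Z=Degraded)·p_Degraded = 0.22 × 0.00279277 = 0.00061441
  P(Z=Busy)·p_Busy = 0.50 × 0.000107288 = 5.36441e-05
  P(Z=Saturated)·p_Saturated = 0.18 × 1.34881e-05 = 2.42785e-06
Sum: 0.00128735 + 0.00061441 + 5.36441e-05 + 2.42785e-06 = 0.00195784
Responsibility of State Idle: 0.00128735 / 0.00195784 ≈ 0.6575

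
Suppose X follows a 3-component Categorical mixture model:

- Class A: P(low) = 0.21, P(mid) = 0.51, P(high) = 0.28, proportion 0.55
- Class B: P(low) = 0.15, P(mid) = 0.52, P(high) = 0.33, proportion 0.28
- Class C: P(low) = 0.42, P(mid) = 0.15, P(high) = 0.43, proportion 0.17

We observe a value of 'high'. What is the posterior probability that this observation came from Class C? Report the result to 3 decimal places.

0.229

P(component k | x) = π_k·f_k(x) / marginal(x), where marginal(x) = Σ_j π_j·f_j(x).
Categorical probabilities:
  f_A = 0.28
  f_B = 0.33
  f_C = 0.43
Unnormalised posteriors:
  π_A·f_A = 0.55 × 0.28 = 0.154
  π_B·f_B = 0.28 × 0.33 = 0.0924
  π_C·f_C = 0.17 × 0.43 = 0.0731
Normaliser: 0.154 + 0.0924 + 0.0731 = 0.3195
So the posterior for Class C is 0.0731 / 0.3195 ≈ 0.229.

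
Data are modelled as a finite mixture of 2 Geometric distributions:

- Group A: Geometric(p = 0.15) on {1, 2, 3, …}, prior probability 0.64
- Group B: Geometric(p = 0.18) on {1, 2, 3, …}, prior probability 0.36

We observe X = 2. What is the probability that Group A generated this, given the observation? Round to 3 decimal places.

The responsibility of component k is P(Z=k) f_k(x) divided by Σ_j P(Z=j) f_j(x).
Evaluate each component's likelihood at the observed value:
  f_A = 0.15·(1−0.15)^1 = 0.15·0.85 = 0.1275
  f_B = 0.18·(1−0.18)^1 = 0.18·0.82 = 0.1476
Weight by the priors:
  P(Z=A)·f_A = 0.64 × 0.1275 = 0.0816
  P(Z=B)·f_B = 0.36 × 0.1476 = 0.053136
Sum: 0.0816 + 0.053136 = 0.134736
P(Group A | data) = 0.0816 / 0.134736 ≈ 0.606

0.606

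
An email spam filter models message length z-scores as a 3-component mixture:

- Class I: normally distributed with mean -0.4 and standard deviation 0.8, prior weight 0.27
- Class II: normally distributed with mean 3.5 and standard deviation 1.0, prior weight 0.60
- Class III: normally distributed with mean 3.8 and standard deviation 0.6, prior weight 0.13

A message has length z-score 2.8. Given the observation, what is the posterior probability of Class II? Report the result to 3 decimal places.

0.897

The responsibility of component k is π_k f_k(x) divided by Σ_j π_j f_j(x).
Normal densities:
  f_I = (1/(0.8·√(2π)))·exp(−(2.8−-0.4)²/(2·0.8²)) = 0.498678·exp(-8.00000) = 0.000167288
  f_II = (1/(1.0·√(2π)))·exp(−(2.8−3.5)²/(2·1.0²)) = 0.398942·exp(-0.24500) = 0.312254
  f_III = (1/(0.6·√(2π)))·exp(−(2.8−3.8)²/(2·0.6²)) = 0.664904·exp(-1.38889) = 0.165795
Weight by the priors:
  π_I·f_I = 0.27 × 0.000167288 = 4.51677e-05
  π_II·f_II = 0.60 × 0.312254 = 0.187352
  π_III·f_III = 0.13 × 0.165795 = 0.0215534
Evidence: 4.51677e-05 + 0.187352 + 0.0215534 = 0.208951
P(Class II | 2.8) ≈ 0.897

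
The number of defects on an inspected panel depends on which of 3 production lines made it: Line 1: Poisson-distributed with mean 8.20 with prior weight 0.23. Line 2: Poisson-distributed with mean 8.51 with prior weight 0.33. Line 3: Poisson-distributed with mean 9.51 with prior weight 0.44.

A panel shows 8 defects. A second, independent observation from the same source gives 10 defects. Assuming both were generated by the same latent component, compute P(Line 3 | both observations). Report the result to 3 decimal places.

0.445

By Bayes' theorem, P(k | x) = π_k f_k(x) / Σ_j π_j f_j(x).
Since both observations come from the same component, the likelihood for component k is f_k(x₁)·f_k(x₂).
  p_1 = [e^(−8.20)·8.20^8/8! = 0.139244] × [0.104031] = 0.0144856
  p_2 = [e^(−8.51)·8.51^8/8! = 0.137426] × [0.110583] = 0.015197
  p_3 = [e^(−9.51)·9.51^8/8! = 0.122965] × [0.123567] = 0.0151944
Unnormalised posteriors:
  π_1·p_1 = 0.23 × 0.0144856 = 0.00333169
  π_2·p_2 = 0.33 × 0.015197 = 0.00501499
  π_3·p_3 = 0.44 × 0.0151944 = 0.00668555
Marginal: 0.00333169 + 0.00501499 + 0.00668555 = 0.0150322
P(Line 3 | x₁, x₂) ≈ 0.445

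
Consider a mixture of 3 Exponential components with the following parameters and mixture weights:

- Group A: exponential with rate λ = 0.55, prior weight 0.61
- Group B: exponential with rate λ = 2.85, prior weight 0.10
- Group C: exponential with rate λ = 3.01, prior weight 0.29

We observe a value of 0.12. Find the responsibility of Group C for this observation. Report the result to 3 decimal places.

The responsibility of component k is P(Z=k) f_k(x) divided by Σ_j P(Z=j) f_j(x).
Component likelihoods at x = 0.12:
  L_A = 0.55·e^(−0.55·0.12) = 0.55·e^(−0.0660) = 0.514872
  L_B = 2.85·e^(−2.85·0.12) = 2.85·e^(−0.3420) = 2.02449
  L_C = 3.01·e^(−3.01·0.12) = 3.01·e^(−0.3612) = 2.09749
Weight by the priors:
  P(Z=A)·L_A = 0.61 × 0.514872 = 0.314072
  P(Z=B)·L_B = 0.10 × 2.02449 = 0.202449
  P(Z=C)·L_C = 0.29 × 2.09749 = 0.608271
Marginal: 0.314072 + 0.202449 + 0.608271 = 1.12479
P(Group C | x) = 0.608271 / 1.12479 ≈ 0.541

0.541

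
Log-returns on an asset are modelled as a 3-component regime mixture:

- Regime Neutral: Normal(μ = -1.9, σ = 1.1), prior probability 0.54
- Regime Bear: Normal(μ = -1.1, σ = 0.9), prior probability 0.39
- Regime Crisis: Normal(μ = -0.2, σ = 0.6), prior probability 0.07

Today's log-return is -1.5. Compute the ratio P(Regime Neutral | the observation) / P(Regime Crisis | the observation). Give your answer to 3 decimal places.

41.184

Posterior odds = (P(Z=i) f_i(x)) / (P(Z=j) f_j(x)); the normalising sum cancels.
Normal densities:
  p_Neutral = 0.339472
  p_Bear = 0.401582
  p_Crisis = 0.0635877
0.183315 / 0.00445114 ≈ 41.184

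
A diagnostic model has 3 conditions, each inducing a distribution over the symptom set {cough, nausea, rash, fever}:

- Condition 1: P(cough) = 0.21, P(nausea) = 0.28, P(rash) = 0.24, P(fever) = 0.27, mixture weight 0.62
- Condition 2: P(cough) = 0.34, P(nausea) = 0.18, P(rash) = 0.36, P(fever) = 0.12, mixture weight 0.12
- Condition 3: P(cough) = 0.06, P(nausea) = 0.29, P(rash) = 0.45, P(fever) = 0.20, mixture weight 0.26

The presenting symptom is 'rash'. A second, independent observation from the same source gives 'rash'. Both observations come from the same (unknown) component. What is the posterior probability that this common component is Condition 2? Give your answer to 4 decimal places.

Posterior ∝ prior × likelihood, so P(k | x) ∝ π_k f_k(x); normalise over all components.
Since both observations come from the same component, the likelihood for component k is f_k(x₁)·f_k(x₂).
  L_1 = [P(rash | comp) = 0.24] × [0.24] = 0.0576
  L_2 = [P(rash | comp) = 0.36] × [0.36] = 0.1296
  L_3 = [P(rash | comp) = 0.45] × [0.45] = 0.2025
Multiply by the mixture weights:
  π_1·L_1 = 0.62 × 0.0576 = 0.035712
  π_2·L_2 = 0.12 × 0.1296 = 0.015552
  π_3·L_3 = 0.26 × 0.2025 = 0.05265
Normaliser: 0.035712 + 0.015552 + 0.05265 = 0.103914
Responsibility of Condition 2: 0.015552 / 0.103914 ≈ 0.1497

0.1497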